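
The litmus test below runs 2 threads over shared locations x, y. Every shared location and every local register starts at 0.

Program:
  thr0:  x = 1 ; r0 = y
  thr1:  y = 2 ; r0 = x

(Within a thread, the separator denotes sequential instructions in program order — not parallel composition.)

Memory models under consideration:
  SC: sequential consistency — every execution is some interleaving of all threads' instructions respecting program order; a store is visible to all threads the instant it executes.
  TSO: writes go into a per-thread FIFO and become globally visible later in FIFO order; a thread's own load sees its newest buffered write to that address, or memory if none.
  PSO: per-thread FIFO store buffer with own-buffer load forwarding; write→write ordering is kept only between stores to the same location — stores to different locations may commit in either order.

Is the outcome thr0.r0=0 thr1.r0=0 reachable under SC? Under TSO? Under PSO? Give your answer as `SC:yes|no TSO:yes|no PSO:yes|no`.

SC:no TSO:yes PSO:yes

outcome vector order: (thr0.r0,thr1.r0)
SC (3): <0 1> <2 0> <2 1>
TSO (4): <0 0> <0 1> <2 0> <2 1>
PSO (4): <0 0> <0 1> <2 0> <2 1>
target <0 0> ∈ {TSO,PSO}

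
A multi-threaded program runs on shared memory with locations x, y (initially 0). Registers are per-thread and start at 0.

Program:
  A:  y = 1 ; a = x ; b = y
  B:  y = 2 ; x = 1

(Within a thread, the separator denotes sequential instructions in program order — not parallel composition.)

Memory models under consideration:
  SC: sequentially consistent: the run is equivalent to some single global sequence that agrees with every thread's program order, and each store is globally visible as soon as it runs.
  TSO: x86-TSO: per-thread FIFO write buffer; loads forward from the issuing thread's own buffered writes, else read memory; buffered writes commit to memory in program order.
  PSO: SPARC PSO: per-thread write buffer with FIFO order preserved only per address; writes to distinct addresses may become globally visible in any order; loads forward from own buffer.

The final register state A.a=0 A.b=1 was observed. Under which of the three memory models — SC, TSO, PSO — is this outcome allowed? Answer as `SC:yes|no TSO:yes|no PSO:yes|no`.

SC:yes TSO:yes PSO:yes

outcome vector order: (A.a,A.b)
SC: 4 outcomes — {(0,1) (0,2) (1,1) (1,2)}
TSO: 4 outcomes — {(0,1) (0,2) (1,1) (1,2)}
PSO: 4 outcomes — {(0,1) (0,2) (1,1) (1,2)}
target (0,1) ∈ {SC,TSO,PSO}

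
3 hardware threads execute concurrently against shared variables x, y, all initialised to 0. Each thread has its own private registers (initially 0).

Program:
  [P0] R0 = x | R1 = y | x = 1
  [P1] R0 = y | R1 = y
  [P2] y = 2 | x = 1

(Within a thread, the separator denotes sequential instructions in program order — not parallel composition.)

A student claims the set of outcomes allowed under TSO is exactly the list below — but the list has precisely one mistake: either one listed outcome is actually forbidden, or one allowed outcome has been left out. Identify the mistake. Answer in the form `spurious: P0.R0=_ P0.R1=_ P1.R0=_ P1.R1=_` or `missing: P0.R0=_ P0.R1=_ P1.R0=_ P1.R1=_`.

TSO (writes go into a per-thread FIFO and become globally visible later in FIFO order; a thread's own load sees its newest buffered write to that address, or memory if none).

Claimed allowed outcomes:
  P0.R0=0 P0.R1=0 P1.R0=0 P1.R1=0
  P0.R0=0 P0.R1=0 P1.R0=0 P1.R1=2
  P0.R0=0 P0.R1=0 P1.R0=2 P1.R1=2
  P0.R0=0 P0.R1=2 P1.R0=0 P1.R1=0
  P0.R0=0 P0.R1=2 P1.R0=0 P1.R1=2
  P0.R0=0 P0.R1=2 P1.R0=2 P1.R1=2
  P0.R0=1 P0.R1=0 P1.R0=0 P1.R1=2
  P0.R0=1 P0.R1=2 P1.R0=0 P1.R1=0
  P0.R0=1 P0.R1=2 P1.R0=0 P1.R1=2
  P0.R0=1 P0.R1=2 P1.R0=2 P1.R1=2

outcome vector order: (P0.R0,P0.R1,P1.R0,P1.R1)
TSO (9): <0 0 0 0> <0 0 0 2> <0 0 2 2> <0 2 0 0> <0 2 0 2> <0 2 2 2> <1 2 0 0> <1 2 0 2> <1 2 2 2>
claimed∖TSO = {<1 0 0 2>}

spurious: P0.R0=1 P0.R1=0 P1.R0=0 P1.R1=2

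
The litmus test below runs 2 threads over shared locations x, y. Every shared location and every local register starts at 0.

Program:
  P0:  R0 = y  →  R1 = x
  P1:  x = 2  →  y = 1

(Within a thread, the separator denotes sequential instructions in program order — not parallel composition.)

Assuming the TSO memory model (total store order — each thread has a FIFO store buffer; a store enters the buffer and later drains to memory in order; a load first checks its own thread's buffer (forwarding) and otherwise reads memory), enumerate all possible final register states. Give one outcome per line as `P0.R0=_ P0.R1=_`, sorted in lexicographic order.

outcome vector order: (P0.R0,P0.R1)
|TSO outcomes| = 3

P0.R0=0 P0.R1=0
P0.R0=0 P0.R1=2
P0.R0=1 P0.R1=2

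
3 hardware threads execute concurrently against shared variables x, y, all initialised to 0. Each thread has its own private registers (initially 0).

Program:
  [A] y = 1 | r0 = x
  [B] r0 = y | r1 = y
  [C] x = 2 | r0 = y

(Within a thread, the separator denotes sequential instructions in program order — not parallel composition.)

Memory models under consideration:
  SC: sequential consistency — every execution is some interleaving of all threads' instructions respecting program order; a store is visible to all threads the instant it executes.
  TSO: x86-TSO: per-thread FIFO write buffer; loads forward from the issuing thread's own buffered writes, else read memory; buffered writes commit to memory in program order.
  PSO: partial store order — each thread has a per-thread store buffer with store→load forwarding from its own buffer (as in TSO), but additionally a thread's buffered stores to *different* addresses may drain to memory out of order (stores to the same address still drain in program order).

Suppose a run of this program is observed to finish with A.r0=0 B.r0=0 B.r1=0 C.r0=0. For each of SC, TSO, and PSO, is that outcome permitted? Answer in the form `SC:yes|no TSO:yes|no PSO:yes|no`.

outcome vector order: (A.r0,B.r0,B.r1,C.r0)
SC (9): 0/0/0/1, 0/0/1/1, 0/1/1/1, 2/0/0/0, 2/0/0/1, 2/0/1/0, 2/0/1/1, 2/1/1/0, 2/1/1/1
TSO (12): 0/0/0/0, 0/0/0/1, 0/0/1/0, 0/0/1/1, 0/1/1/0, 0/1/1/1, 2/0/0/0, 2/0/0/1, 2/0/1/0, 2/0/1/1, 2/1/1/0, 2/1/1/1
PSO (12): 0/0/0/0, 0/0/0/1, 0/0/1/0, 0/0/1/1, 0/1/1/0, 0/1/1/1, 2/0/0/0, 2/0/0/1, 2/0/1/0, 2/0/1/1, 2/1/1/0, 2/1/1/1
target 0/0/0/0 ∈ {TSO,PSO}

SC:no TSO:yes PSO:yes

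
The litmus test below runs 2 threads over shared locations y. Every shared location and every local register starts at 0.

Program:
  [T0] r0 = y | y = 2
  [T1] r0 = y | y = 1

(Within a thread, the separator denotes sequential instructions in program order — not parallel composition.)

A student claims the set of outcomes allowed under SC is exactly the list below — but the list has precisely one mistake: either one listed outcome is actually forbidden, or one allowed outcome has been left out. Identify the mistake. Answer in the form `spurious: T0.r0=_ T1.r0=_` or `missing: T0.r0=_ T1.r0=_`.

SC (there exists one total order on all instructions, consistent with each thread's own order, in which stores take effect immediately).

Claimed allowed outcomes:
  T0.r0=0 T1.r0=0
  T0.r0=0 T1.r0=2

outcome vector order: (T0.r0,T1.r0)
SC: 3 outcomes — {<0 0>, <0 2>, <1 0>}
SC∖claimed = {<1 0>}

missing: T0.r0=1 T1.r0=0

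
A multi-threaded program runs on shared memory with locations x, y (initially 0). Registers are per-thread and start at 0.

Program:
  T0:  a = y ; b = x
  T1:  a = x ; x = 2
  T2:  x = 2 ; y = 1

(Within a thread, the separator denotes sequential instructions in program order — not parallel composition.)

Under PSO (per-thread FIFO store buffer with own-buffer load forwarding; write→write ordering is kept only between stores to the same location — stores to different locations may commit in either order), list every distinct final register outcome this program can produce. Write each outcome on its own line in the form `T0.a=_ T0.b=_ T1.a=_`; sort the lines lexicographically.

T0.a=0 T0.b=0 T1.a=0
T0.a=0 T0.b=0 T1.a=2
T0.a=0 T0.b=2 T1.a=0
T0.a=0 T0.b=2 T1.a=2
T0.a=1 T0.b=0 T1.a=0
T0.a=1 T0.b=0 T1.a=2
T0.a=1 T0.b=2 T1.a=0
T0.a=1 T0.b=2 T1.a=2

outcome vector order: (T0.a,T0.b,T1.a)
|PSO outcomes| = 8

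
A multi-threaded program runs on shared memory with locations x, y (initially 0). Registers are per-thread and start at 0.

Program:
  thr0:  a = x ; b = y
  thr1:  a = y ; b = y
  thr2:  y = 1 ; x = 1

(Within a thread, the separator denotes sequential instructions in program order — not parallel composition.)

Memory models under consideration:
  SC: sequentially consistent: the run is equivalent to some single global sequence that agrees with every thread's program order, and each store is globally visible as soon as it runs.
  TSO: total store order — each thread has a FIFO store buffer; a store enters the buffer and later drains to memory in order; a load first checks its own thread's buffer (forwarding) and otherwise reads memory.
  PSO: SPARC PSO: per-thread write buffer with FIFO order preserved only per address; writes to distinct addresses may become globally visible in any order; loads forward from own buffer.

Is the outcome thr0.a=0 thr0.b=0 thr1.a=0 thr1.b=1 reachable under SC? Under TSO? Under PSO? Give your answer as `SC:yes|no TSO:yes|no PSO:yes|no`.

SC:yes TSO:yes PSO:yes

outcome vector order: (thr0.a,thr0.b,thr1.a,thr1.b)
under SC → (0,0,0,0); (0,0,0,1); (0,0,1,1); (0,1,0,0); (0,1,0,1); (0,1,1,1); (1,1,0,0); (1,1,0,1); (1,1,1,1)
under TSO → (0,0,0,0); (0,0,0,1); (0,0,1,1); (0,1,0,0); (0,1,0,1); (0,1,1,1); (1,1,0,0); (1,1,0,1); (1,1,1,1)
under PSO → (0,0,0,0); (0,0,0,1); (0,0,1,1); (0,1,0,0); (0,1,0,1); (0,1,1,1); (1,0,0,0); (1,0,0,1); (1,0,1,1); (1,1,0,0); (1,1,0,1); (1,1,1,1)
target (0,0,0,1) ∈ {SC,TSO,PSO}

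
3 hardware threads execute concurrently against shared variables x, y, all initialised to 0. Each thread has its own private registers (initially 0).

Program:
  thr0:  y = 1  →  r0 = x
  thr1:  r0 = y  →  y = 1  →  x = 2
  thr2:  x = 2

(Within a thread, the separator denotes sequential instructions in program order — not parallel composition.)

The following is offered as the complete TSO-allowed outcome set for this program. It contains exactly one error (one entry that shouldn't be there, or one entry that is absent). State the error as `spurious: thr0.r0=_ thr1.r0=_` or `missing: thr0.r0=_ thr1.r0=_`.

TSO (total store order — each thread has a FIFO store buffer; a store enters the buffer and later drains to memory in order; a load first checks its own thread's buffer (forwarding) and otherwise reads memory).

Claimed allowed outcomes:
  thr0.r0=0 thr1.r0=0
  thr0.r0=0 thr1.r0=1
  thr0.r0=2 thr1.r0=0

outcome vector order: (thr0.r0,thr1.r0)
[TSO] allowed = {<0 0>, <0 1>, <2 0>, <2 1>}
TSO∖claimed = {<2 1>}

missing: thr0.r0=2 thr1.r0=1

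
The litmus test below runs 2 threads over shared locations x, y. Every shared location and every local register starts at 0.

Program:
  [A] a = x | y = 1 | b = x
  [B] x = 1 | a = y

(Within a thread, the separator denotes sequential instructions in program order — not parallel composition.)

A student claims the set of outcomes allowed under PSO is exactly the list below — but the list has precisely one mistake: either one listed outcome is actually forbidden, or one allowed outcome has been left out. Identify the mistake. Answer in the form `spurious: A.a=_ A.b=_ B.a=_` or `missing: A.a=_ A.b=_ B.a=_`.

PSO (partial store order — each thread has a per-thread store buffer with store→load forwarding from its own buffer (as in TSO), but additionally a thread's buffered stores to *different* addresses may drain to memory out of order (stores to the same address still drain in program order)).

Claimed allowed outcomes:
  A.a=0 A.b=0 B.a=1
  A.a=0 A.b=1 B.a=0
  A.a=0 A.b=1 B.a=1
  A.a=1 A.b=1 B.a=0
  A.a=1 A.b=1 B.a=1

outcome vector order: (A.a,A.b,B.a)
PSO (6): 000 001 010 011 110 111
PSO∖claimed = {000}

missing: A.a=0 A.b=0 B.a=0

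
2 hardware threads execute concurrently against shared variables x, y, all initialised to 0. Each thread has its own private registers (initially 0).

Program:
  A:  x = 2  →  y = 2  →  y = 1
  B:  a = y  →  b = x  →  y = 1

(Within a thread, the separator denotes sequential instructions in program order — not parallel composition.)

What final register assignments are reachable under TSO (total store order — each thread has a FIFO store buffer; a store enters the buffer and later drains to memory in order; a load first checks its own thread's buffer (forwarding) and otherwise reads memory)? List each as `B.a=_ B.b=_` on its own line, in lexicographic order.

B.a=0 B.b=0
B.a=0 B.b=2
B.a=1 B.b=2
B.a=2 B.b=2

outcome vector order: (B.a,B.b)
|TSO outcomes| = 4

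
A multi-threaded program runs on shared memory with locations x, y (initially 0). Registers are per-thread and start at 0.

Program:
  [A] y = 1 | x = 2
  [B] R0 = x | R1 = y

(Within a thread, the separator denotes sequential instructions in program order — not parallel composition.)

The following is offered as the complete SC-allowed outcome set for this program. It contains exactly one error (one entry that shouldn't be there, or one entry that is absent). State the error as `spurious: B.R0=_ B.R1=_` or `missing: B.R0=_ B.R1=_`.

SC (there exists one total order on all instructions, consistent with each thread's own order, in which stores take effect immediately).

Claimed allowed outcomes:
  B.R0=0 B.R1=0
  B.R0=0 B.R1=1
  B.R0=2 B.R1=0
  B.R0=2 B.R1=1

outcome vector order: (B.R0,B.R1)
SC (3): <0 0>; <0 1>; <2 1>
claimed∖SC = {<2 0>}

spurious: B.R0=2 B.R1=0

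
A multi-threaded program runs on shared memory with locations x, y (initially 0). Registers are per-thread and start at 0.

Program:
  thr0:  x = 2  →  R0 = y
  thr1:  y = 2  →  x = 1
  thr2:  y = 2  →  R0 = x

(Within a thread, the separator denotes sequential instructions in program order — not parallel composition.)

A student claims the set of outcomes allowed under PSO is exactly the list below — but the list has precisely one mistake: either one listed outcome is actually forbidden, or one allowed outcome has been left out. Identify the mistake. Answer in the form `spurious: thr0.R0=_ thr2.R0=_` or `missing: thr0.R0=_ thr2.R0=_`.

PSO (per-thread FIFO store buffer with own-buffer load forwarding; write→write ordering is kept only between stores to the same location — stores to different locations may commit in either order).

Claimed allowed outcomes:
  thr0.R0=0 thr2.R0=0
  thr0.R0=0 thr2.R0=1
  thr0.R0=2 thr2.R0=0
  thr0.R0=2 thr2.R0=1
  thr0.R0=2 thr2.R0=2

missing: thr0.R0=0 thr2.R0=2

outcome vector order: (thr0.R0,thr2.R0)
PSO: 6 outcomes — {(0,0); (0,1); (0,2); (2,0); (2,1); (2,2)}
PSO∖claimed = {(0,2)}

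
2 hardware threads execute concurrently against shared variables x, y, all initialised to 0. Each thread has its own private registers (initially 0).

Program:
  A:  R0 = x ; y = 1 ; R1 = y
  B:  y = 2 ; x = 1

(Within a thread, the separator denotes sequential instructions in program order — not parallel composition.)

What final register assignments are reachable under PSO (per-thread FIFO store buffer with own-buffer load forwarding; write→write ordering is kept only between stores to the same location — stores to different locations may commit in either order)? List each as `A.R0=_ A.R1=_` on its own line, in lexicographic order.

outcome vector order: (A.R0,A.R1)
|PSO outcomes| = 4

A.R0=0 A.R1=1
A.R0=0 A.R1=2
A.R0=1 A.R1=1
A.R0=1 A.R1=2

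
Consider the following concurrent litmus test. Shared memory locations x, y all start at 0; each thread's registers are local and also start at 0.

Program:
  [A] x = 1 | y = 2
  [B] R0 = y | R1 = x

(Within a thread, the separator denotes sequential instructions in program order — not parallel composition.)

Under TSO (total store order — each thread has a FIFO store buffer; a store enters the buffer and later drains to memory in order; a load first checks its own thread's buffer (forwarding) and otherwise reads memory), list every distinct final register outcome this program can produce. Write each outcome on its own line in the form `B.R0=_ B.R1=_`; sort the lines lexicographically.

B.R0=0 B.R1=0
B.R0=0 B.R1=1
B.R0=2 B.R1=1

outcome vector order: (B.R0,B.R1)
|TSO outcomes| = 3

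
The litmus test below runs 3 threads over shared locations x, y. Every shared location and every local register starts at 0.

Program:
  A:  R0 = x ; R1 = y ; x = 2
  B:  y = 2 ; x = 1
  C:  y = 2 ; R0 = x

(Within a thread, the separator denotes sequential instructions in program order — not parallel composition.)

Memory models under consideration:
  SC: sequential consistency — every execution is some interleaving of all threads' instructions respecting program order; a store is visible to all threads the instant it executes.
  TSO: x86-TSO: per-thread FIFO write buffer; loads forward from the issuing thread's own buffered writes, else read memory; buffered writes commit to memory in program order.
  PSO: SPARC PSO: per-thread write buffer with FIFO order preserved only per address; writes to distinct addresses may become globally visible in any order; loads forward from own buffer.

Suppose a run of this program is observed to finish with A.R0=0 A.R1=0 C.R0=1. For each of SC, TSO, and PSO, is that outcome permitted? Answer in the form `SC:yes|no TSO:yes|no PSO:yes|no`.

outcome vector order: (A.R0,A.R1,C.R0)
[SC] allowed = {000; 001; 002; 020; 021; 022; 120; 121; 122}
[TSO] allowed = {000; 001; 002; 020; 021; 022; 120; 121; 122}
[PSO] allowed = {000; 001; 002; 020; 021; 022; 100; 101; 102; 120; 121; 122}
target 001 ∈ {SC,TSO,PSO}

SC:yes TSO:yes PSO:yes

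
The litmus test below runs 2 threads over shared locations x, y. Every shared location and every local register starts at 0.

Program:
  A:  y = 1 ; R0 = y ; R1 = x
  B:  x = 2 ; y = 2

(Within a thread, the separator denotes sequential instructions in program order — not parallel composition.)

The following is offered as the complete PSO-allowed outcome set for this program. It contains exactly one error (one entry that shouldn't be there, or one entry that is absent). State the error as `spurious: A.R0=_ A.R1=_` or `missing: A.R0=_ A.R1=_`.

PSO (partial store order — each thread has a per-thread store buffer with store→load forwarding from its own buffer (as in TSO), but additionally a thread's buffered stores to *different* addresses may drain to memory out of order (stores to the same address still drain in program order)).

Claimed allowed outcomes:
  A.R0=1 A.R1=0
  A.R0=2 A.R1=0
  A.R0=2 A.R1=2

outcome vector order: (A.R0,A.R1)
PSO: 4 outcomes — {10, 12, 20, 22}
PSO∖claimed = {12}

missing: A.R0=1 A.R1=2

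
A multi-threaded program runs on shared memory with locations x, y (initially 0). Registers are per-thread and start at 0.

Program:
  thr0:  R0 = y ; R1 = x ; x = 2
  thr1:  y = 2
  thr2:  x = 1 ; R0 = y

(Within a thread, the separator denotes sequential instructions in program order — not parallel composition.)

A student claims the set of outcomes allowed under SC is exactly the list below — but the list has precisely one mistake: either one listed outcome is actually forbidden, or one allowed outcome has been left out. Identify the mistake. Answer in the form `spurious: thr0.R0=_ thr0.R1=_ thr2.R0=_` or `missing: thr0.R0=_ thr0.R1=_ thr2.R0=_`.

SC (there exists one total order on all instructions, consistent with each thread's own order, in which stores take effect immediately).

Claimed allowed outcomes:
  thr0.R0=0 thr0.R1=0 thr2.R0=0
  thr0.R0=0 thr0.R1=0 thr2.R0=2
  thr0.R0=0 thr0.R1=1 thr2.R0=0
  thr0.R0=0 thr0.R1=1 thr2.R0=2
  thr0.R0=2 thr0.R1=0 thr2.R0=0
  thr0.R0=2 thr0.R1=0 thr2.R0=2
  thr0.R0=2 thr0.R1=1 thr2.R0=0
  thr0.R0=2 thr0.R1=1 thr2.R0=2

outcome vector order: (thr0.R0,thr0.R1,thr2.R0)
[SC] allowed = {<0 0 0>, <0 0 2>, <0 1 0>, <0 1 2>, <2 0 2>, <2 1 0>, <2 1 2>}
claimed∖SC = {<2 0 0>}

spurious: thr0.R0=2 thr0.R1=0 thr2.R0=0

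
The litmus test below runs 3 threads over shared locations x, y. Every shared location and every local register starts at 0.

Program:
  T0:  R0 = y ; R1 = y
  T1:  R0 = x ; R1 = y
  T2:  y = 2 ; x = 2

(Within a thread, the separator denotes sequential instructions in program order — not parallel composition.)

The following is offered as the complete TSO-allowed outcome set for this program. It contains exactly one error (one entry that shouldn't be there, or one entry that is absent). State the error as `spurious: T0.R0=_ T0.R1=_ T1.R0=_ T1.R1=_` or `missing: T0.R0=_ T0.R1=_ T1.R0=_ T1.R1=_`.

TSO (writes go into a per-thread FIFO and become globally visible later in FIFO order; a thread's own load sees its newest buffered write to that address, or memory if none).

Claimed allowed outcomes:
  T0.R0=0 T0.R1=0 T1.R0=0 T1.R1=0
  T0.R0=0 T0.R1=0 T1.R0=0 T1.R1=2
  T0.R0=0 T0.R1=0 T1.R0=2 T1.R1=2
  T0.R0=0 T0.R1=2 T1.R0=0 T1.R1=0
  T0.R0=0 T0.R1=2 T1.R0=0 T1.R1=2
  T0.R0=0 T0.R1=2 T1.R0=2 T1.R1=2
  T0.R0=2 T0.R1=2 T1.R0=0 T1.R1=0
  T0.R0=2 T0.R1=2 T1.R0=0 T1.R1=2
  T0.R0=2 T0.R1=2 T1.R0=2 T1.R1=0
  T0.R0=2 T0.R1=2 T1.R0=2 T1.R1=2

outcome vector order: (T0.R0,T0.R1,T1.R0,T1.R1)
TSO: 9 outcomes — {0000; 0002; 0022; 0200; 0202; 0222; 2200; 2202; 2222}
claimed∖TSO = {2220}

spurious: T0.R0=2 T0.R1=2 T1.R0=2 T1.R1=0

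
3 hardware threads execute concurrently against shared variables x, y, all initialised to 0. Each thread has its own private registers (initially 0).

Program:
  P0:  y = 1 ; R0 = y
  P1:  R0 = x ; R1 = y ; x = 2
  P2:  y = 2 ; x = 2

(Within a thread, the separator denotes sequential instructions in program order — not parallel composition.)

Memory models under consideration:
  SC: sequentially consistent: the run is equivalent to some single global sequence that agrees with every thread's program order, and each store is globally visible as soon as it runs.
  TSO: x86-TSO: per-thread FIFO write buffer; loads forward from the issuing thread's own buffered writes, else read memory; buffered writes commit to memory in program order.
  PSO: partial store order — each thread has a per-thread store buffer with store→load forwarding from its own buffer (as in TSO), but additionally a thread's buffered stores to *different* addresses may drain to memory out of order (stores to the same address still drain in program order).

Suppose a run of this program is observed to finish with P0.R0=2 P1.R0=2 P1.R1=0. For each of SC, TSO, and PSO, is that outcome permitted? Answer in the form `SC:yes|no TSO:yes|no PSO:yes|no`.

SC:no TSO:no PSO:yes

outcome vector order: (P0.R0,P1.R0,P1.R1)
[SC] allowed = {<1 0 0> <1 0 1> <1 0 2> <1 2 1> <1 2 2> <2 0 0> <2 0 1> <2 0 2> <2 2 2>}
[TSO] allowed = {<1 0 0> <1 0 1> <1 0 2> <1 2 1> <1 2 2> <2 0 0> <2 0 1> <2 0 2> <2 2 2>}
[PSO] allowed = {<1 0 0> <1 0 1> <1 0 2> <1 2 0> <1 2 1> <1 2 2> <2 0 0> <2 0 1> <2 0 2> <2 2 0> <2 2 1> <2 2 2>}
target <2 2 0> ∈ {PSO}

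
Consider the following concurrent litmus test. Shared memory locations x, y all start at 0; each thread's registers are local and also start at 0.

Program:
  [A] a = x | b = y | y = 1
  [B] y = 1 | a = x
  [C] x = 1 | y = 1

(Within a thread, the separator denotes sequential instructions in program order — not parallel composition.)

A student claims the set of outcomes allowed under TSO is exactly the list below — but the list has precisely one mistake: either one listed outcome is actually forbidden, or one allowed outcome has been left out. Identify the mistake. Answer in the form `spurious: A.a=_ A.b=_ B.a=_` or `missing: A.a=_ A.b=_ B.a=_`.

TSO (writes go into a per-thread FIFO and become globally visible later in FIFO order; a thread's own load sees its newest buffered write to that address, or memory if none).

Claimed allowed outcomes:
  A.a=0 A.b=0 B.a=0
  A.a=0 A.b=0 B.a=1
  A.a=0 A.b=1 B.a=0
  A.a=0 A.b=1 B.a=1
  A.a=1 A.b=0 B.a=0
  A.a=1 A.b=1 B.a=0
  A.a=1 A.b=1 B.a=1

missing: A.a=1 A.b=0 B.a=1

outcome vector order: (A.a,A.b,B.a)
TSO: 8 outcomes — {(0,0,0), (0,0,1), (0,1,0), (0,1,1), (1,0,0), (1,0,1), (1,1,0), (1,1,1)}
TSO∖claimed = {(1,0,1)}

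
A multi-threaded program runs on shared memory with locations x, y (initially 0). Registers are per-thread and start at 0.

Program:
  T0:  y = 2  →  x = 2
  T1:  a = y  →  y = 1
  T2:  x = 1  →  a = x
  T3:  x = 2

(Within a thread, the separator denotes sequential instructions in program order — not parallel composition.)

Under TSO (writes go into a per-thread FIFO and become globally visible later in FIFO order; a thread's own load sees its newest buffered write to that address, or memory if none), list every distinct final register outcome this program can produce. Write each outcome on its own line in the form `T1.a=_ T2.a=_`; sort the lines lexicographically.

outcome vector order: (T1.a,T2.a)
|TSO outcomes| = 4

T1.a=0 T2.a=1
T1.a=0 T2.a=2
T1.a=2 T2.a=1
T1.a=2 T2.a=2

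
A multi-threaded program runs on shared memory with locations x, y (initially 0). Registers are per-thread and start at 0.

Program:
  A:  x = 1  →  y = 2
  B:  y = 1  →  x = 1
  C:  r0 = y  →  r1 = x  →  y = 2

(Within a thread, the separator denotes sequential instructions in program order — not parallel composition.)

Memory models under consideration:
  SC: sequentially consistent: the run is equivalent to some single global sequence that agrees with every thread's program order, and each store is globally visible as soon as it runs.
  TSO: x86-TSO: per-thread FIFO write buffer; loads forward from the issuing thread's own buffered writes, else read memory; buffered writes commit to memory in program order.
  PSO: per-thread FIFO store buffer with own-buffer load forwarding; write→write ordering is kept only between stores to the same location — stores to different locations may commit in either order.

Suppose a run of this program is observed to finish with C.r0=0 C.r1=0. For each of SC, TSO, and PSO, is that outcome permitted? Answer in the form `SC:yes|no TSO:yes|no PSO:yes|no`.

SC:yes TSO:yes PSO:yes

outcome vector order: (C.r0,C.r1)
SC: 5 outcomes — {00; 01; 10; 11; 21}
TSO: 5 outcomes — {00; 01; 10; 11; 21}
PSO: 6 outcomes — {00; 01; 10; 11; 20; 21}
target 00 ∈ {SC,TSO,PSO}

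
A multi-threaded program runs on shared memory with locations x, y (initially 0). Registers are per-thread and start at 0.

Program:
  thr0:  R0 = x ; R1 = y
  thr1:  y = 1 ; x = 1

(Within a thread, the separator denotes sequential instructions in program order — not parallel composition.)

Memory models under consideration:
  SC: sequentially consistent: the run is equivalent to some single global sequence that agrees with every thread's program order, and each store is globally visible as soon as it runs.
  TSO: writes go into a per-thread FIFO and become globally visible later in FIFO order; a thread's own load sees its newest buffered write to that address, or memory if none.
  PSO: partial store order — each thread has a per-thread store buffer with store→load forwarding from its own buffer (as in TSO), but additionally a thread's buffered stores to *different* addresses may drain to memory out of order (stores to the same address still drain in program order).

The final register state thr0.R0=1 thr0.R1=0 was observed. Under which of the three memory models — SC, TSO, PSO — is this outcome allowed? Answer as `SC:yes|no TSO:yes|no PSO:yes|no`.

outcome vector order: (thr0.R0,thr0.R1)
under SC → 0/0; 0/1; 1/1
under TSO → 0/0; 0/1; 1/1
under PSO → 0/0; 0/1; 1/0; 1/1
target 1/0 ∈ {PSO}

SC:no TSO:no PSO:yes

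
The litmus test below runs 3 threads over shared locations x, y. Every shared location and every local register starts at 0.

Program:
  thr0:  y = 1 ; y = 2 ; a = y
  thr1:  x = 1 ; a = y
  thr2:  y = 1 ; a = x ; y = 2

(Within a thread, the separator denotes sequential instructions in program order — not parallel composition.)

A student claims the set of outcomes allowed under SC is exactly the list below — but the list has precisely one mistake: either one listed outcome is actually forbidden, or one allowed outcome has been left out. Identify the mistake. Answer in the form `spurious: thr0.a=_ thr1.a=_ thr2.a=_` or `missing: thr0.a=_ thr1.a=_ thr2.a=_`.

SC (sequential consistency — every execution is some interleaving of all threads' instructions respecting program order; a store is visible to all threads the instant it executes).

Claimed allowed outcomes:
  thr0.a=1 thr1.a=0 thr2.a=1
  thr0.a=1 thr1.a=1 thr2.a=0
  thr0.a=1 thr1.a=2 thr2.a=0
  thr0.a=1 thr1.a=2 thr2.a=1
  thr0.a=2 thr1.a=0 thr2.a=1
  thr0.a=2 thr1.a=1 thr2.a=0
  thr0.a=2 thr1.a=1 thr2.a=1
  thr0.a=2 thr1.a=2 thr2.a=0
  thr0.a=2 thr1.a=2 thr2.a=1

outcome vector order: (thr0.a,thr1.a,thr2.a)
SC: 10 outcomes — {<1 0 1>, <1 1 0>, <1 1 1>, <1 2 0>, <1 2 1>, <2 0 1>, <2 1 0>, <2 1 1>, <2 2 0>, <2 2 1>}
SC∖claimed = {<1 1 1>}

missing: thr0.a=1 thr1.a=1 thr2.a=1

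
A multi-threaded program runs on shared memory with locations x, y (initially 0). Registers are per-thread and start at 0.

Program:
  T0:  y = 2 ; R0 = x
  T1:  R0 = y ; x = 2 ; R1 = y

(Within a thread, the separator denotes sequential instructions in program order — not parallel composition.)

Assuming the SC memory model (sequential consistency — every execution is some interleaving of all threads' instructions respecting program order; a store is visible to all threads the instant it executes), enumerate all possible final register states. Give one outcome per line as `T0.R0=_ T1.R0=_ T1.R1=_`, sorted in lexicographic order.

outcome vector order: (T0.R0,T1.R0,T1.R1)
|SC outcomes| = 5

T0.R0=0 T1.R0=0 T1.R1=2
T0.R0=0 T1.R0=2 T1.R1=2
T0.R0=2 T1.R0=0 T1.R1=0
T0.R0=2 T1.R0=0 T1.R1=2
T0.R0=2 T1.R0=2 T1.R1=2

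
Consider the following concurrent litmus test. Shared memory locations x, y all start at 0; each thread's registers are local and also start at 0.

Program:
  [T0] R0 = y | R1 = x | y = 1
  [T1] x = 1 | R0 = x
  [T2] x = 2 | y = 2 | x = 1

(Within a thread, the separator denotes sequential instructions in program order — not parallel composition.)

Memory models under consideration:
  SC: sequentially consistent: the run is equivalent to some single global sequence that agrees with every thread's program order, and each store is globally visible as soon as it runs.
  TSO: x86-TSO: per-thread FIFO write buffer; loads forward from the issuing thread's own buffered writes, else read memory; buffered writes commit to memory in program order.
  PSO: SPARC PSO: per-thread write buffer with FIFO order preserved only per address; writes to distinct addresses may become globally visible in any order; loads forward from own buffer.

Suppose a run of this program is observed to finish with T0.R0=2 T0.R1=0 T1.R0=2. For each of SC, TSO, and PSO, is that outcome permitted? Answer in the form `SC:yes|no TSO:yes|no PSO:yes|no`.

SC:no TSO:no PSO:yes

outcome vector order: (T0.R0,T0.R1,T1.R0)
SC (10): (0,0,1), (0,0,2), (0,1,1), (0,1,2), (0,2,1), (0,2,2), (2,1,1), (2,1,2), (2,2,1), (2,2,2)
TSO (10): (0,0,1), (0,0,2), (0,1,1), (0,1,2), (0,2,1), (0,2,2), (2,1,1), (2,1,2), (2,2,1), (2,2,2)
PSO (12): (0,0,1), (0,0,2), (0,1,1), (0,1,2), (0,2,1), (0,2,2), (2,0,1), (2,0,2), (2,1,1), (2,1,2), (2,2,1), (2,2,2)
target (2,0,2) ∈ {PSO}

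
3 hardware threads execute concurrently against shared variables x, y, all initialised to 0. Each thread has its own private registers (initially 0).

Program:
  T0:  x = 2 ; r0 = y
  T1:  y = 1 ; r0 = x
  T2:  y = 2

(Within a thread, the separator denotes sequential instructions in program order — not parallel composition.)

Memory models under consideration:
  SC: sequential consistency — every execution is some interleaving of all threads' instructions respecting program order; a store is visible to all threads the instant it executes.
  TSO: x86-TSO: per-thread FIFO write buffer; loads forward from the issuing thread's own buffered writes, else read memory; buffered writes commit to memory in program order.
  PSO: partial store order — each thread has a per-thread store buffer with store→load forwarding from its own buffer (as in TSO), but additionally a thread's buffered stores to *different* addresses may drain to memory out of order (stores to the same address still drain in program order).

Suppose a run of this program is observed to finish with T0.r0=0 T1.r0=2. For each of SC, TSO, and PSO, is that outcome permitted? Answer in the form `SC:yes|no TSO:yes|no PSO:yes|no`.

outcome vector order: (T0.r0,T1.r0)
SC: 5 outcomes — {02 10 12 20 22}
TSO: 6 outcomes — {00 02 10 12 20 22}
PSO: 6 outcomes — {00 02 10 12 20 22}
target 02 ∈ {SC,TSO,PSO}

SC:yes TSO:yes PSO:yes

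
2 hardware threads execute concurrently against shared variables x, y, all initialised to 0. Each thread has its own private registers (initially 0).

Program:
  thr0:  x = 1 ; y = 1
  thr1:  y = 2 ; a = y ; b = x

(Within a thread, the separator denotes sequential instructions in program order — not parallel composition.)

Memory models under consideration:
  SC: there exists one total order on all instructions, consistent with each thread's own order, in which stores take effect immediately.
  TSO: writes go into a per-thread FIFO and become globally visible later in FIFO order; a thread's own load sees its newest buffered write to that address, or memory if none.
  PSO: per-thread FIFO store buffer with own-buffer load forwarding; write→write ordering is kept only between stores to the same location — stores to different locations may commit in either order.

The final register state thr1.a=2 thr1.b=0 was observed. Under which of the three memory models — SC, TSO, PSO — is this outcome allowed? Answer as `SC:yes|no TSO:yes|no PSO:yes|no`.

SC:yes TSO:yes PSO:yes

outcome vector order: (thr1.a,thr1.b)
SC (3): 11 20 21
TSO (3): 11 20 21
PSO (4): 10 11 20 21
target 20 ∈ {SC,TSO,PSO}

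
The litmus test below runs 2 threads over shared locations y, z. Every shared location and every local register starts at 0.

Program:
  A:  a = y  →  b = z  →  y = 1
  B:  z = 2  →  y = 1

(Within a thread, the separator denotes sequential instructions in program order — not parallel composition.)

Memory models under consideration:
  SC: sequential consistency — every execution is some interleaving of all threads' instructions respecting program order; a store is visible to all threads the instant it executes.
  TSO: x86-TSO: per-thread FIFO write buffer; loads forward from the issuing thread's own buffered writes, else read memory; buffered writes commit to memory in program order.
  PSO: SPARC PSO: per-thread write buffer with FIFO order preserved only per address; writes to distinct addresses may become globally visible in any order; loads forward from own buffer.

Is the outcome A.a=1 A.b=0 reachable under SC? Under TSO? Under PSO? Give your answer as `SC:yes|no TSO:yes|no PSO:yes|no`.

outcome vector order: (A.a,A.b)
[SC] allowed = {00, 02, 12}
[TSO] allowed = {00, 02, 12}
[PSO] allowed = {00, 02, 10, 12}
target 10 ∈ {PSO}

SC:no TSO:no PSO:yes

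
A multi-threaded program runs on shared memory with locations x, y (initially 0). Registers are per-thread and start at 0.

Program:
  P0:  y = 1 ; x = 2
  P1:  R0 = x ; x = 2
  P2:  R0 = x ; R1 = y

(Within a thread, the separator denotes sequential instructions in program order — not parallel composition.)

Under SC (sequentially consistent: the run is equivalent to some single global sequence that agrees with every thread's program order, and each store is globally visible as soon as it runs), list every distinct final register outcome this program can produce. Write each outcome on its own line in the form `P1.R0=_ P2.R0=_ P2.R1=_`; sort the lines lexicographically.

P1.R0=0 P2.R0=0 P2.R1=0
P1.R0=0 P2.R0=0 P2.R1=1
P1.R0=0 P2.R0=2 P2.R1=0
P1.R0=0 P2.R0=2 P2.R1=1
P1.R0=2 P2.R0=0 P2.R1=0
P1.R0=2 P2.R0=0 P2.R1=1
P1.R0=2 P2.R0=2 P2.R1=1

outcome vector order: (P1.R0,P2.R0,P2.R1)
|SC outcomes| = 7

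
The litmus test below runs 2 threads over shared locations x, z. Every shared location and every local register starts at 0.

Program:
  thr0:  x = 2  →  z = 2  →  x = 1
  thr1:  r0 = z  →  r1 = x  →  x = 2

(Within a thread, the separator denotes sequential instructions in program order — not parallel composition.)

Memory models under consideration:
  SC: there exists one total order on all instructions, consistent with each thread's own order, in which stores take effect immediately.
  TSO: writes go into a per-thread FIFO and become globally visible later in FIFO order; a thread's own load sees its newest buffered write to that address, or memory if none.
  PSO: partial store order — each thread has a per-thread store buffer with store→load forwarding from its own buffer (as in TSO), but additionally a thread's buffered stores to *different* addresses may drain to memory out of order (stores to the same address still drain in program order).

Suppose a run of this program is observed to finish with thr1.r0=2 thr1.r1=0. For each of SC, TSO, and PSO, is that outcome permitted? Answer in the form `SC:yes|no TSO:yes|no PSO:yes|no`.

SC:no TSO:no PSO:yes

outcome vector order: (thr1.r0,thr1.r1)
[SC] allowed = {<0 0>; <0 1>; <0 2>; <2 1>; <2 2>}
[TSO] allowed = {<0 0>; <0 1>; <0 2>; <2 1>; <2 2>}
[PSO] allowed = {<0 0>; <0 1>; <0 2>; <2 0>; <2 1>; <2 2>}
target <2 0> ∈ {PSO}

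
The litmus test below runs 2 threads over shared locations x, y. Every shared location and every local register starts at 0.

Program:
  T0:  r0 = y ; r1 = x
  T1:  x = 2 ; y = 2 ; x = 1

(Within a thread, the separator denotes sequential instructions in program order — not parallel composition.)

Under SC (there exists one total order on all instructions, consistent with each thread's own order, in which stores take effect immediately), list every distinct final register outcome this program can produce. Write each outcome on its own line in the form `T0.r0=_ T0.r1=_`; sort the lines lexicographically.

T0.r0=0 T0.r1=0
T0.r0=0 T0.r1=1
T0.r0=0 T0.r1=2
T0.r0=2 T0.r1=1
T0.r0=2 T0.r1=2

outcome vector order: (T0.r0,T0.r1)
|SC outcomes| = 5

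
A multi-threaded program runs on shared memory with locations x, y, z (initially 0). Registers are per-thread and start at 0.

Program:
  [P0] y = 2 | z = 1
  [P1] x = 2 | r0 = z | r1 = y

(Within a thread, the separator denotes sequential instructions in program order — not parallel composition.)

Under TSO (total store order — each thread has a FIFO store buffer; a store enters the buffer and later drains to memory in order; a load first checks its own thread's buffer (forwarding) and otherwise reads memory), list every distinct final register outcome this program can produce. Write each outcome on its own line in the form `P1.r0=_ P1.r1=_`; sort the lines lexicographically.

P1.r0=0 P1.r1=0
P1.r0=0 P1.r1=2
P1.r0=1 P1.r1=2

outcome vector order: (P1.r0,P1.r1)
|TSO outcomes| = 3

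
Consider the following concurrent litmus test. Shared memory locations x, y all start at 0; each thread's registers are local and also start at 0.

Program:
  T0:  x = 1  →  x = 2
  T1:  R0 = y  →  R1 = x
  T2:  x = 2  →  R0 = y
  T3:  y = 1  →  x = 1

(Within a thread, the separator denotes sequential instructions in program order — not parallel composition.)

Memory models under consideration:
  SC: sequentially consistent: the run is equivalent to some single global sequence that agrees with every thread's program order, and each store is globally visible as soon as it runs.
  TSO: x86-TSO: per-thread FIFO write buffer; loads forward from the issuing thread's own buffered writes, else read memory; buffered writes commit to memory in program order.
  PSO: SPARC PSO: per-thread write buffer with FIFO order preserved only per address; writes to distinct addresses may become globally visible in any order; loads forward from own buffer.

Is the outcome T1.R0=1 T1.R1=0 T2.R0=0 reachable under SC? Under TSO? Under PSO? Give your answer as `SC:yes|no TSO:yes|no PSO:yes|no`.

SC:no TSO:yes PSO:yes

outcome vector order: (T1.R0,T1.R1,T2.R0)
SC (11): (0,0,0) (0,0,1) (0,1,0) (0,1,1) (0,2,0) (0,2,1) (1,0,1) (1,1,0) (1,1,1) (1,2,0) (1,2,1)
TSO (12): (0,0,0) (0,0,1) (0,1,0) (0,1,1) (0,2,0) (0,2,1) (1,0,0) (1,0,1) (1,1,0) (1,1,1) (1,2,0) (1,2,1)
PSO (12): (0,0,0) (0,0,1) (0,1,0) (0,1,1) (0,2,0) (0,2,1) (1,0,0) (1,0,1) (1,1,0) (1,1,1) (1,2,0) (1,2,1)
target (1,0,0) ∈ {TSO,PSO}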